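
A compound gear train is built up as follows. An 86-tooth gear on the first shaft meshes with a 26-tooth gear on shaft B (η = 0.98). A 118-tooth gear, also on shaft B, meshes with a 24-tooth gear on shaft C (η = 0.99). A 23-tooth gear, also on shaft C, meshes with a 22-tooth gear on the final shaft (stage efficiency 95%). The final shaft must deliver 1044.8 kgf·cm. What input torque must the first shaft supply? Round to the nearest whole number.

19273 kgf·cm

Overall ratio R = 0.30233 × 0.20339 × 0.95652 = 0.058816; overall efficiency η = 0.98 × 0.99 × 0.95 = 0.9217.
Input torque = output torque / (R × η) = 1044.8 / (0.058816 × 0.9217) = 19273 kgf·cm.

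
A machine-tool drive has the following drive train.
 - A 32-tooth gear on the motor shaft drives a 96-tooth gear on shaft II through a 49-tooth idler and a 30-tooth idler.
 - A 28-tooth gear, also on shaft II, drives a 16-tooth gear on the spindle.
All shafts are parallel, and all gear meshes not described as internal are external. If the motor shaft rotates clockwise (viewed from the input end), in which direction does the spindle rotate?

clockwise

the motor shaft → shaft II: driver → idler → idler → driven is 3 external meshes, 3 reversals → CCW.
shaft II → the spindle: external mesh, 1 reversal → CW.
4 reversals in total — an even number — so the spindle turns the same way as the motor shaft.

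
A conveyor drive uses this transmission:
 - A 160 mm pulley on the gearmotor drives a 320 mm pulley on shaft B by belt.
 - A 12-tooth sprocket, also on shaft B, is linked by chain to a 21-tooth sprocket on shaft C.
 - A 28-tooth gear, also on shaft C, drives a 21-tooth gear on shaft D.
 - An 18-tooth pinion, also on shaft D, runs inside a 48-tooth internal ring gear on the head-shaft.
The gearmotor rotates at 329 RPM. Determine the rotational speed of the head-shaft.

47 RPM

Belt: ratio = 320/160 = 2, so shaft B turns at 329 / 2 = 164.5 RPM.
Chain: ratio = 21/12 = 1.75, so shaft C turns at 164.5 / 1.75 = 94 RPM.
Gear mesh: ratio = 21/28 = 0.75, so shaft D turns at 94 / 0.75 = 125.33 RPM.
Internal gear: ratio = 48/18 = 2.6667, so the head-shaft turns at 125.33 / 2.6667 = 47 RPM.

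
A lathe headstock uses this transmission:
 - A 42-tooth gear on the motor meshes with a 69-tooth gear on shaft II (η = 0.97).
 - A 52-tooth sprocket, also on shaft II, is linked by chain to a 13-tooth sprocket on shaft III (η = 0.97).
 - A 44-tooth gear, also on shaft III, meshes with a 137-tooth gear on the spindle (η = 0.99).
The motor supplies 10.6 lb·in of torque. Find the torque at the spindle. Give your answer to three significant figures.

12.6 lb·in

After the gear mesh (69/42): 10.6 × 1.6429 × 0.97 = 16.892 lb·in
After the chain (13/52): 16.892 × 0.25 × 0.97 = 4.0963 lb·in
After the gear mesh (137/44): 4.0963 × 3.1136 × 0.99 = 12.627 lb·in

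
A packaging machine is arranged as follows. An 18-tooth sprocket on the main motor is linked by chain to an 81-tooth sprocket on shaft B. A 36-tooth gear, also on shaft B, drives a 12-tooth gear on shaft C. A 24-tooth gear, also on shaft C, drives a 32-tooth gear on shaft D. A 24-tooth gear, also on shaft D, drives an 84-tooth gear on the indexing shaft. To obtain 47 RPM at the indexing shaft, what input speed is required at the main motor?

Overall ratio R = 4.5 × 0.33333 × 1.3333 × 3.5 = 7.
Required input speed = output speed × R = 47 × 7 = 329 RPM.

329 RPM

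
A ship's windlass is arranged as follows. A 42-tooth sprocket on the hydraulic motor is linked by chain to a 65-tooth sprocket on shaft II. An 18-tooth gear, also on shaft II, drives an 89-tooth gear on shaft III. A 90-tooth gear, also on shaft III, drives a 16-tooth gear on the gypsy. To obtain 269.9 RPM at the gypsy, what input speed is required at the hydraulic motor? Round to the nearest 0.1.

Overall ratio R = 1.5476 × 4.9444 × 0.17778 = 1.3604.
Required input speed = output speed × R = 269.9 × 1.3604 = 367.17 RPM.

367.2 RPM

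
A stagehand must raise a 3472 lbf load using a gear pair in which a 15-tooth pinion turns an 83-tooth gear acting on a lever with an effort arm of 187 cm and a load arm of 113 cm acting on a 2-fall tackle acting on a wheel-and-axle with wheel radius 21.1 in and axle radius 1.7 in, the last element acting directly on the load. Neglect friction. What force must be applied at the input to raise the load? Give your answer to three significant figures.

Gear pair MA = 83/15 = 5.5333.
Lever MA = effort arm / load arm = 187/113 = 1.6549.
Block-and-tackle MA = number of supporting rope parts = 2.
Wheel-and-axle MA = R/r = 21.1/1.7 = 12.412.
Combined ideal MA = 5.5333 × 1.6549 × 2 × 12.412 = 227.31.
Effort = load / MA = 3472 / 227.31 = 15.274 lbf.

15.3 lbf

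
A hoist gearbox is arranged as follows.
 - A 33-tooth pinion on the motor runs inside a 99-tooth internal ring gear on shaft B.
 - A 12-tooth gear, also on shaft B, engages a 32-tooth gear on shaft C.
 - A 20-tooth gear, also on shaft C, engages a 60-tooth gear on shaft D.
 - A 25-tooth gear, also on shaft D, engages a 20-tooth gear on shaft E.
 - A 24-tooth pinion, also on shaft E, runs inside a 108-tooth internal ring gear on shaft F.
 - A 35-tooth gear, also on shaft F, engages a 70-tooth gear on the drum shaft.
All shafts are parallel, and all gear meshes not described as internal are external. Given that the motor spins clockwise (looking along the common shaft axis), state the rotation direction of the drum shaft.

the motor → shaft B: internal mesh, same direction → CW.
shaft B → shaft C: external mesh, 1 reversal → CCW.
shaft C → shaft D: external mesh, 1 reversal → CW.
shaft D → shaft E: external mesh, 1 reversal → CCW.
shaft E → shaft F: internal mesh, same direction → CCW.
shaft F → the drum shaft: external mesh, 1 reversal → CW.
4 reversals in total — an even number — so the drum shaft turns the same way as the motor.

clockwise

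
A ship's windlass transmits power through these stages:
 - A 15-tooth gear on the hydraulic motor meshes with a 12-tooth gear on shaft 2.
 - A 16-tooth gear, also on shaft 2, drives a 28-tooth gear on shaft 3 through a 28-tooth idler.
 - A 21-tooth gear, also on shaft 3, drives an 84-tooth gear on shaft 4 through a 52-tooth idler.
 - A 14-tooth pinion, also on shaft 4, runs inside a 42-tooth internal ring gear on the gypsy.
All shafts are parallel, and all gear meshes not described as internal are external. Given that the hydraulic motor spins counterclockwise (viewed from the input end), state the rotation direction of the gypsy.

the hydraulic motor → shaft 2: external mesh, 1 reversal → CW.
shaft 2 → shaft 3: driver → idler → driven is 2 external meshes, 2 reversals → CW.
shaft 3 → shaft 4: driver → idler → driven is 2 external meshes, 2 reversals → CW.
shaft 4 → the gypsy: internal mesh, same direction → CW.
5 reversals in total — an odd number — so the gypsy turns opposite to the hydraulic motor.

clockwise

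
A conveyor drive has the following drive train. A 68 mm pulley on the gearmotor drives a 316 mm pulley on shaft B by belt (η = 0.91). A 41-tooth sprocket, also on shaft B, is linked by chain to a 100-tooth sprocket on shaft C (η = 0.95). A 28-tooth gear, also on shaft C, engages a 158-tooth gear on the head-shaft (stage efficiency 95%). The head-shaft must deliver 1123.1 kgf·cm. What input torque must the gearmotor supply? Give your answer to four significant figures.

21.38 kgf·cm

Overall ratio R = 4.6471 × 2.439 × 5.6429 = 63.958; overall efficiency η = 0.91 × 0.95 × 0.95 = 0.8213.
Input torque = output torque / (R × η) = 1123.1 / (63.958 × 0.8213) = 21.381 kgf·cm.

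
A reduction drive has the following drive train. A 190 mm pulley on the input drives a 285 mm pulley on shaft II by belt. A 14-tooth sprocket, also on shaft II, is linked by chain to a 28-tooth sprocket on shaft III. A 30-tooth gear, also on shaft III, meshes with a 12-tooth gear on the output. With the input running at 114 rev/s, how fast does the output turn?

95 rev/s

the input → shaft II (belt, 285/190): 114 ÷ 1.5 = 76 rev/s
shaft II → shaft III (chain, 28/14): 76 ÷ 2 = 38 rev/s
shaft III → the output (gear mesh, 12/30): 38 ÷ 0.4 = 95 rev/s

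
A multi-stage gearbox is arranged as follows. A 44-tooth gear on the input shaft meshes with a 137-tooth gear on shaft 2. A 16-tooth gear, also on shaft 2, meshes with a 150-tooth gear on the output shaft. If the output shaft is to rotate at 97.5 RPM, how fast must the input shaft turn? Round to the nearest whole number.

2846 RPM

Overall ratio R = 3.1136 × 9.375 = 29.19.
Required input speed = output speed × R = 97.5 × 29.19 = 2846.1 RPM.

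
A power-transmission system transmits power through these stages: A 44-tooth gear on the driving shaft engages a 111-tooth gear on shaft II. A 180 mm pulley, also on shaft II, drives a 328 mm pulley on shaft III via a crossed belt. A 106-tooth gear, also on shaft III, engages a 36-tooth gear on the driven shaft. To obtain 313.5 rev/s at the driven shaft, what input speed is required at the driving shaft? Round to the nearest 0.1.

Overall ratio R = 2.5227 × 1.8222 × 0.33962 = 1.5612.
Required input speed = output speed × R = 313.5 × 1.5612 = 489.45 rev/s.

489.4 rev/s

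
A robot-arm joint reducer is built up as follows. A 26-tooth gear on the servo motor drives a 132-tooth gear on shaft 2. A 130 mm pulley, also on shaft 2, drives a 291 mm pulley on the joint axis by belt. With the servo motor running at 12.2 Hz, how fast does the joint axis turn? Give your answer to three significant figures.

gear mesh 132/26 = 5.0769 → 12.2/5.0769 = 2.403 Hz
belt 291/130 = 2.2385 → 2.403/2.2385 = 1.0735 Hz

1.07 Hz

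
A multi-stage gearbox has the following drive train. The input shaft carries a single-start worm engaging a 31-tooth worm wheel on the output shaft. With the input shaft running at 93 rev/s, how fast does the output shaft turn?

3 rev/s

the input shaft → the output shaft (worm, 31/1): 93 ÷ 31 = 3 rev/s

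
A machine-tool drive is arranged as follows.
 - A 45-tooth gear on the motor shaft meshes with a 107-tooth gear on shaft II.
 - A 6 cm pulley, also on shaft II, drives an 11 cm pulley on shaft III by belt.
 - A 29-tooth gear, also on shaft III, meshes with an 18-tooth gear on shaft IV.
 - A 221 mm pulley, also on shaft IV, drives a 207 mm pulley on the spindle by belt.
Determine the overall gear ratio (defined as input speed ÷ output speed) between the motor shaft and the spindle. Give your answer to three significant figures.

2.53

Each stage contributes driven/driver: gear mesh 107/45 = 2.3778, belt 11/6 = 1.8333, gear mesh 18/29 = 0.62069, belt 207/221 = 0.93665.
Overall: 2.3778 × 1.8333 × 0.62069 × 0.93665 = 2.5343.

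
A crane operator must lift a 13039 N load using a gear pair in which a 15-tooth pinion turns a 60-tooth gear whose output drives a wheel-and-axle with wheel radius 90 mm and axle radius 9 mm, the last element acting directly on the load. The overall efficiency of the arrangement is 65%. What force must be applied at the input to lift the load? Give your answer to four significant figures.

Gear pair MA = 60/15 = 4.
Wheel-and-axle MA = R/r = 90/9 = 10.
Combined ideal MA = 4 × 10 = 40.
Actual MA = 40 × 0.65 = 26.
Effort = load / actual MA = 13039 / 26 = 501.5 N.

501.5 N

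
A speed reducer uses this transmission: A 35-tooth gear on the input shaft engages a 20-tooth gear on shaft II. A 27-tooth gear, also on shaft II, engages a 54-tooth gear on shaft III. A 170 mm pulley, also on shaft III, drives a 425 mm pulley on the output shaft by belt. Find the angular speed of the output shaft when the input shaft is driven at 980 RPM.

Gear mesh: ratio = 20/35 = 0.57143, so shaft II turns at 980 / 0.57143 = 1715 RPM.
Gear mesh: ratio = 54/27 = 2, so shaft III turns at 1715 / 2 = 857.5 RPM.
Belt: ratio = 425/170 = 2.5, so the output shaft turns at 857.5 / 2.5 = 343 RPM.

343 RPM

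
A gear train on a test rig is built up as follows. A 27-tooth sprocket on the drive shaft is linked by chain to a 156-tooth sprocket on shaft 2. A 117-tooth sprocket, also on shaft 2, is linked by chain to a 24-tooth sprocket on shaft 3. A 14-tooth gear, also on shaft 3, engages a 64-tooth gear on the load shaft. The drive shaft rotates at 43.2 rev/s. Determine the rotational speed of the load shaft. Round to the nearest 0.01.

7.97 rev/s

Chain: ratio = 156/27 = 5.7778, so shaft 2 turns at 43.2 / 5.7778 = 7.4769 rev/s.
Chain: ratio = 24/117 = 0.20513, so shaft 3 turns at 7.4769 / 0.20513 = 36.45 rev/s.
Gear mesh: ratio = 64/14 = 4.5714, so the load shaft turns at 36.45 / 4.5714 = 7.9734 rev/s.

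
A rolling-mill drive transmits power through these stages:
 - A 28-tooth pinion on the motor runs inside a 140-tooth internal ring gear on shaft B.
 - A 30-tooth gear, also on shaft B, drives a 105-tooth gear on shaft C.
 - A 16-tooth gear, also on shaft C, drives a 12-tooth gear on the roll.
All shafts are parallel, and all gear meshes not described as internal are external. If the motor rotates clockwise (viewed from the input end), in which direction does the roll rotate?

clockwise

the motor → shaft B: internal mesh, same direction → CW.
shaft B → shaft C: external mesh, 1 reversal → CCW.
shaft C → the roll: external mesh, 1 reversal → CW.
2 reversals in total — an even number — so the roll turns the same way as the motor.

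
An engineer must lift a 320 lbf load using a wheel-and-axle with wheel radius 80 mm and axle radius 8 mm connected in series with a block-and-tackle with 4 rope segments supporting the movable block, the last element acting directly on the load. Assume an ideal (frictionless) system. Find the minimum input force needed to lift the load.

8 lbf

Wheel-and-axle MA = R/r = 80/8 = 10.
Block-and-tackle MA = number of supporting rope parts = 4.
Combined ideal MA = 10 × 4 = 40.
Effort = load / MA = 320 / 40 = 8 lbf.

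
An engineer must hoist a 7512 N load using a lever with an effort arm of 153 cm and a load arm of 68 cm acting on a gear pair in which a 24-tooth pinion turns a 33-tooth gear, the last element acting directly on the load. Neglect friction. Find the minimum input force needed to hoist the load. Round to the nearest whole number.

2428 N

Lever MA = effort arm / load arm = 153/68 = 2.25.
Gear pair MA = 33/24 = 1.375.
Combined ideal MA = 2.25 × 1.375 = 3.0938.
Effort = load / MA = 7512 / 3.0938 = 2428.1 N.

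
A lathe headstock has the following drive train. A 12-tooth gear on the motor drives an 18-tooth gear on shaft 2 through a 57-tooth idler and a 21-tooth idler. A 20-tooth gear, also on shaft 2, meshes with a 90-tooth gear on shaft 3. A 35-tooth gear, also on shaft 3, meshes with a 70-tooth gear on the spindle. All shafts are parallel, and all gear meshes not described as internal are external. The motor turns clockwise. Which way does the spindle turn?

anticlockwise

the motor → shaft 2: driver → idler → idler → driven is 3 external meshes, 3 reversals → CCW.
shaft 2 → shaft 3: external mesh, 1 reversal → CW.
shaft 3 → the spindle: external mesh, 1 reversal → CCW.
5 reversals in total — an odd number — so the spindle turns opposite to the motor.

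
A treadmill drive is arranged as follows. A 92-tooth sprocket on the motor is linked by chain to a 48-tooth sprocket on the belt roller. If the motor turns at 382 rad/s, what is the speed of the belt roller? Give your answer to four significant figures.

the motor → the belt roller (chain, 48/92): 382 ÷ 0.52174 = 732.17 rad/s

732.2 rad/s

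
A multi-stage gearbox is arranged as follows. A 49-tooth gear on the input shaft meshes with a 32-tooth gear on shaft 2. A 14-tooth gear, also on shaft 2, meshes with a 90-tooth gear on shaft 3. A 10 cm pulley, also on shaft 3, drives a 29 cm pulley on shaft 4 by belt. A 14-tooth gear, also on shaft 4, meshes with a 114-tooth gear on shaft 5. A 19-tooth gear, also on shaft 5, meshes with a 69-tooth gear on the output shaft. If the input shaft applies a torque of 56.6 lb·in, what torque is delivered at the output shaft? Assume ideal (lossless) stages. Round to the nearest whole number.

gear mesh 32/49 = 0.65306 → τ = 56.6·0.65306 = 36.963 lb·in
gear mesh 90/14 = 6.4286 → τ = 36.963·6.4286 = 237.62 lb·in
belt 29/10 = 2.9 → τ = 237.62·2.9 = 689.1 lb·in
gear mesh 114/14 = 8.1429 → τ = 689.1·8.1429 = 5611.2 lb·in
gear mesh 69/19 = 3.6316 → τ = 5611.2·3.6316 = 20378 lb·in

20378 lb·in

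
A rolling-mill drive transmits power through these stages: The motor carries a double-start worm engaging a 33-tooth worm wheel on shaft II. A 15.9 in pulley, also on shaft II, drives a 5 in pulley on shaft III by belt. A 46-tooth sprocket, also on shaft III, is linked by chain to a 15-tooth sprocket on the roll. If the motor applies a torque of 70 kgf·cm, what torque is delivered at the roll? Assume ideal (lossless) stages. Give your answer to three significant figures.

118 kgf·cm

After the worm (33/2): 70 × 16.5 = 1155 kgf·cm
After the belt (5/15.9): 1155 × 0.31447 = 363.21 kgf·cm
After the chain (15/46): 363.21 × 0.32609 = 118.44 kgf·cm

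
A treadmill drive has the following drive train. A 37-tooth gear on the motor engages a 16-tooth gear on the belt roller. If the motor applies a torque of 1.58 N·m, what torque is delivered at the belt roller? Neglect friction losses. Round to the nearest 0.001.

0.683 N·m

After the gear mesh (16/37): 1.58 × 0.43243 = 0.68324 N·m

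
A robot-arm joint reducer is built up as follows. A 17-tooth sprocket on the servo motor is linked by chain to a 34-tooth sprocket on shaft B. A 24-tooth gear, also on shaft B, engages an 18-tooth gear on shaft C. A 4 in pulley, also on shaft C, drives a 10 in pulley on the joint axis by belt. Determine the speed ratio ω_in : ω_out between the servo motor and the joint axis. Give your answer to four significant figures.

3.750

Each stage contributes driven/driver: chain 34/17 = 2, gear mesh 18/24 = 0.75, belt 10/4 = 2.5.
Overall: 2 × 0.75 × 2.5 = 3.75.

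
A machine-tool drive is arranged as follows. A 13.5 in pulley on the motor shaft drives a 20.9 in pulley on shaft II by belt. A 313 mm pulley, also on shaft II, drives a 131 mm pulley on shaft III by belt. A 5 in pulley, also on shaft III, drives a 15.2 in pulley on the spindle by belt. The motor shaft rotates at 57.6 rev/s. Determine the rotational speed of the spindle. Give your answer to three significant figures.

Belt: ratio = 20.9/13.5 = 1.5481, so shaft II turns at 57.6 / 1.5481 = 37.206 rev/s.
Belt: ratio = 131/313 = 0.41853, so shaft III turns at 37.206 / 0.41853 = 88.896 rev/s.
Belt: ratio = 15.2/5 = 3.04, so the spindle turns at 88.896 / 3.04 = 29.242 rev/s.

29.2 rev/s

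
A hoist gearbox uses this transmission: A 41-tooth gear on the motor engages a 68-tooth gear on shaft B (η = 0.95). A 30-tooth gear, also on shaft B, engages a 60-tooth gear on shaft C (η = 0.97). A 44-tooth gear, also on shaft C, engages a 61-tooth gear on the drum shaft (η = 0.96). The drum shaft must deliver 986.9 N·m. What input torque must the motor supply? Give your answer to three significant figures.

Overall ratio R = 1.6585 × 2 × 1.3864 = 4.5987; overall efficiency η = 0.95 × 0.97 × 0.96 = 0.8846.
Input torque = output torque / (R × η) = 986.9 / (4.5987 × 0.8846) = 242.59 N·m.

243 N·m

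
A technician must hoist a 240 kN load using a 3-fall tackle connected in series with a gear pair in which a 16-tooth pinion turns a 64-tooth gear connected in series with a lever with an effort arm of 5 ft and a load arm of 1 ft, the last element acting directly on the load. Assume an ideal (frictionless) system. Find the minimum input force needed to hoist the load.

4 kN

Block-and-tackle MA = number of supporting rope parts = 3.
Gear pair MA = 64/16 = 4.
Lever MA = effort arm / load arm = 5/1 = 5.
Combined ideal MA = 3 × 4 × 5 = 60.
Effort = load / MA = 240 / 60 = 4 kN.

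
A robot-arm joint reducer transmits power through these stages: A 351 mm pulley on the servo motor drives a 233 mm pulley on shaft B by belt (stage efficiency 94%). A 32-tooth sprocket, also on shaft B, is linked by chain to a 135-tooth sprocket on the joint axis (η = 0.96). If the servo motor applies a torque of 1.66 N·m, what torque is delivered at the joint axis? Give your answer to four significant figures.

belt 233/351 = 0.66382 → τ = 1.66·0.66382·0.94 = 1.0358 N·m
chain 135/32 = 4.2188 → τ = 1.0358·4.2188·0.96 = 4.1951 N·m

4.195 N·m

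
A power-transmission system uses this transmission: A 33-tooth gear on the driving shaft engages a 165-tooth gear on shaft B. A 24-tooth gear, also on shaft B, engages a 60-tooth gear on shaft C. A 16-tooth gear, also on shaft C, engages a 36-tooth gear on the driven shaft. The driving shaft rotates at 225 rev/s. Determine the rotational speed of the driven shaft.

8 rev/s

gear mesh 165/33 = 5 → 225/5 = 45 rev/s
gear mesh 60/24 = 2.5 → 45/2.5 = 18 rev/s
gear mesh 36/16 = 2.25 → 18/2.25 = 8 rev/s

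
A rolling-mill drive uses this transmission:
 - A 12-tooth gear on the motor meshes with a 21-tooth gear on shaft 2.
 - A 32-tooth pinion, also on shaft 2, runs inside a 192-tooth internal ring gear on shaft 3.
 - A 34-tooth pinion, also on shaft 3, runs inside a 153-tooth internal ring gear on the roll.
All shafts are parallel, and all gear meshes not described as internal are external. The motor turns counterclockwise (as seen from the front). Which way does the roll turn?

clockwise

the motor → shaft 2: external mesh, 1 reversal → CW.
shaft 2 → shaft 3: internal mesh, same direction → CW.
shaft 3 → the roll: internal mesh, same direction → CW.
1 reversal in total — an odd number — so the roll turns opposite to the motor.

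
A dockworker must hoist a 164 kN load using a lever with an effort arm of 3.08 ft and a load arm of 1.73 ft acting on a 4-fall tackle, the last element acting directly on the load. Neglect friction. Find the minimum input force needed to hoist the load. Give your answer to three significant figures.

23.0 kN

Lever MA = effort arm / load arm = 3.08/1.73 = 1.7803.
Block-and-tackle MA = number of supporting rope parts = 4.
Combined ideal MA = 1.7803 × 4 = 7.1214.
Effort = load / MA = 164 / 7.1214 = 23.029 kN.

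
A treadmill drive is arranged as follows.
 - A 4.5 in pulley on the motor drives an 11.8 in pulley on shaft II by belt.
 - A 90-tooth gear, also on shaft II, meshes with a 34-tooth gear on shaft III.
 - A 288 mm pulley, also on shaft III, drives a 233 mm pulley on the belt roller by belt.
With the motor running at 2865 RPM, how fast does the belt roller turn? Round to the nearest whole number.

3575 RPM

belt 11.8/4.5 = 2.6222 → 2865/2.6222 = 1092.6 RPM
gear mesh 34/90 = 0.37778 → 1092.6/0.37778 = 2892.1 RPM
belt 233/288 = 0.80903 → 2892.1/0.80903 = 3574.8 RPM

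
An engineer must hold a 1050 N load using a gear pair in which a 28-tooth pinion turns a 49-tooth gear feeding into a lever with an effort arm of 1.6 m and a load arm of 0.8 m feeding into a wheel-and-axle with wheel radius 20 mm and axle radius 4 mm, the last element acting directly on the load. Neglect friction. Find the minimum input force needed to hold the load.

60 N

Gear pair MA = 49/28 = 1.75.
Lever MA = effort arm / load arm = 1.6/0.8 = 2.
Wheel-and-axle MA = R/r = 20/4 = 5.
Combined ideal MA = 1.75 × 2 × 5 = 17.5.
Effort = load / MA = 1050 / 17.5 = 60 N.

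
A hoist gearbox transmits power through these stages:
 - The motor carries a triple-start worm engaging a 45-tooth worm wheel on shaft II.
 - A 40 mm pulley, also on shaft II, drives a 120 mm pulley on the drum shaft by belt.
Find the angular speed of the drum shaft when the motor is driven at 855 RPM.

the motor → shaft II (worm, 45/3): 855 ÷ 15 = 57 RPM
shaft II → the drum shaft (belt, 120/40): 57 ÷ 3 = 19 RPM

19 RPM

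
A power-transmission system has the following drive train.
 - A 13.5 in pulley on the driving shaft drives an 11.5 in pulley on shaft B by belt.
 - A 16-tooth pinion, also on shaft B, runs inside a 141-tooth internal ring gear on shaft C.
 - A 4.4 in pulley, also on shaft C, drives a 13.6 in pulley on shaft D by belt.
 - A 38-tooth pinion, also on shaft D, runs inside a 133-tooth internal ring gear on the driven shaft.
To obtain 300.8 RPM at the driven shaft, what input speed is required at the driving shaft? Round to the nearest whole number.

Overall ratio R = 0.85185 × 8.8125 × 3.0909 × 3.5 = 81.211.
Required input speed = output speed × R = 300.8 × 81.211 = 24428 RPM.

24428 RPM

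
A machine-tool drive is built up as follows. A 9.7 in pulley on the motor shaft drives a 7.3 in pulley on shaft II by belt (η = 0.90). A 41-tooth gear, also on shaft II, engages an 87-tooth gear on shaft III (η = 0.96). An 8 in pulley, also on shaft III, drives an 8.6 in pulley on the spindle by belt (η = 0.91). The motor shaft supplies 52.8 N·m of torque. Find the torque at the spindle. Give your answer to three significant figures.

belt 7.3/9.7 = 0.75258 → τ = 52.8·0.75258·0.90 = 35.762 N·m
gear mesh 87/41 = 2.122 → τ = 35.762·2.122·0.96 = 72.851 N·m
belt 8.6/8 = 1.075 → τ = 72.851·1.075·0.91 = 71.266 N·m

71.3 N·m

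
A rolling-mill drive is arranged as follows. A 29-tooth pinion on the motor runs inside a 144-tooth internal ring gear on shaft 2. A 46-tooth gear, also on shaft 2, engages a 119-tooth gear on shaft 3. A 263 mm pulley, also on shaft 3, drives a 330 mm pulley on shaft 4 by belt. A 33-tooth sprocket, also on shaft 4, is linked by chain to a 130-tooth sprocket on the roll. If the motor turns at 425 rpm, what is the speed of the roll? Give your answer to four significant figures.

Internal gear: ratio = 144/29 = 4.9655, so shaft 2 turns at 425 / 4.9655 = 85.59 rpm.
Gear mesh: ratio = 119/46 = 2.587, so shaft 3 turns at 85.59 / 2.587 = 33.085 rpm.
Belt: ratio = 330/263 = 1.2548, so shaft 4 turns at 33.085 / 1.2548 = 26.368 rpm.
Chain: ratio = 130/33 = 3.9394, so the roll turns at 26.368 / 3.9394 = 6.6934 rpm.

6.693 rpm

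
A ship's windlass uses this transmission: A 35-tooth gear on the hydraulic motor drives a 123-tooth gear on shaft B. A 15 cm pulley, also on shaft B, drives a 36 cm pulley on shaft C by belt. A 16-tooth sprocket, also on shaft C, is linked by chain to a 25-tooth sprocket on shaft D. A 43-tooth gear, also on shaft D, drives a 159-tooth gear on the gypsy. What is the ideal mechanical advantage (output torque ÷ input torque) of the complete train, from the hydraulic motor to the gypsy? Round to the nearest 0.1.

48.7

Each stage contributes driven/driver: gear mesh 123/35 = 3.5143, belt 36/15 = 2.4, chain 25/16 = 1.5625, gear mesh 159/43 = 3.6977.
Overall: 3.5143 × 2.4 × 1.5625 × 3.6977 = 48.73.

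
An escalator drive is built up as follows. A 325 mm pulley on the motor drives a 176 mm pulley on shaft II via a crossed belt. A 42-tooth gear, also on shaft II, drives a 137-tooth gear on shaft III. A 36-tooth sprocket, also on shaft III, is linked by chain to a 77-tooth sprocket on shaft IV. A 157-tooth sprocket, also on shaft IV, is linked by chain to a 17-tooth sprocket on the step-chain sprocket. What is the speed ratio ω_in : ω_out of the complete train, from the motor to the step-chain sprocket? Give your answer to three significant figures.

0.409

Each stage contributes driven/driver: belt 176/325 = 0.54154, gear mesh 137/42 = 3.2619, chain 77/36 = 2.1389, chain 17/157 = 0.10828.
Overall: 0.54154 × 3.2619 × 2.1389 × 0.10828 = 0.40911.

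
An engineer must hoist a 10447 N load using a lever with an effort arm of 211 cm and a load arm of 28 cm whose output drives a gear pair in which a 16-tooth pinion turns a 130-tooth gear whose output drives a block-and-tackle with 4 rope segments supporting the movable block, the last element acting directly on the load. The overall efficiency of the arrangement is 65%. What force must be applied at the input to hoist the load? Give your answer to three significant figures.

Lever MA = effort arm / load arm = 211/28 = 7.5357.
Gear pair MA = 130/16 = 8.125.
Block-and-tackle MA = number of supporting rope parts = 4.
Combined ideal MA = 7.5357 × 8.125 × 4 = 244.91.
Actual MA = 244.91 × 0.65 = 159.19.
Effort = load / actual MA = 10447 / 159.19 = 65.625 N.

65.6 N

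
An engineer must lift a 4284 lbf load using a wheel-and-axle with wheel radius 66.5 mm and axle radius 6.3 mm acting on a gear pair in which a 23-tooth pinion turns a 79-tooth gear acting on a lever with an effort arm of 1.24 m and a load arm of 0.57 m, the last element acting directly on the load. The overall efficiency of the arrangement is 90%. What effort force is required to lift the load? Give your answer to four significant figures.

Wheel-and-axle MA = R/r = 66.5/6.3 = 10.556.
Gear pair MA = 79/23 = 3.4348.
Lever MA = effort arm / load arm = 1.24/0.57 = 2.1754.
Combined ideal MA = 10.556 × 3.4348 × 2.1754 = 78.873.
Actual MA = 78.873 × 0.90 = 70.986.
Effort = load / actual MA = 4284 / 70.986 = 60.35 lbf.

60.35 lbf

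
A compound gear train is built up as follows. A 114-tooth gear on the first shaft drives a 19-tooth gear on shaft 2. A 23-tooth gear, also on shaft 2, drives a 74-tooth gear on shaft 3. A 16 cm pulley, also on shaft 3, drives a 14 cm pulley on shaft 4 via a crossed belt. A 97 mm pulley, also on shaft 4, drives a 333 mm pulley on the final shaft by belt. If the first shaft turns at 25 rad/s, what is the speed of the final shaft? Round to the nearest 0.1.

15.5 rad/s

Gear mesh: ratio = 19/114 = 0.16667, so shaft 2 turns at 25 / 0.16667 = 150 rad/s.
Gear mesh: ratio = 74/23 = 3.2174, so shaft 3 turns at 150 / 3.2174 = 46.622 rad/s.
Belt: ratio = 14/16 = 0.875, so shaft 4 turns at 46.622 / 0.875 = 53.282 rad/s.
Belt: ratio = 333/97 = 3.433, so the final shaft turns at 53.282 / 3.433 = 15.521 rad/s.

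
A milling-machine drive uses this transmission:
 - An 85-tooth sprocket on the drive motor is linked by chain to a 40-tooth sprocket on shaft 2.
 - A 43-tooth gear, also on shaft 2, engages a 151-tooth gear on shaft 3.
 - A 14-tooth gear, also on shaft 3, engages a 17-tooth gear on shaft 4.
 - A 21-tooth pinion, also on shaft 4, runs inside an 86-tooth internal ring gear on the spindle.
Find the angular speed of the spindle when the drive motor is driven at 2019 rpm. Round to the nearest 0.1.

chain 40/85 = 0.47059 → 2019/0.47059 = 4290.4 rpm
gear mesh 151/43 = 3.5116 → 4290.4/3.5116 = 1221.8 rpm
gear mesh 17/14 = 1.2143 → 1221.8/1.2143 = 1006.2 rpm
internal gear 86/21 = 4.0952 → 1006.2/4.0952 = 245.69 rpm

245.7 rpm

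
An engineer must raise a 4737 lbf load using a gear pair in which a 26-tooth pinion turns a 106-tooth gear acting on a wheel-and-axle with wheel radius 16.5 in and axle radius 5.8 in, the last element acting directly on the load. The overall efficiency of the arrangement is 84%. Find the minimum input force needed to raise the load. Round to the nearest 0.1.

Gear pair MA = 106/26 = 4.0769.
Wheel-and-axle MA = R/r = 16.5/5.8 = 2.8448.
Combined ideal MA = 4.0769 × 2.8448 = 11.598.
Actual MA = 11.598 × 0.84 = 9.7424.
Effort = load / actual MA = 4737 / 9.7424 = 486.22 lbf.

486.2 lbf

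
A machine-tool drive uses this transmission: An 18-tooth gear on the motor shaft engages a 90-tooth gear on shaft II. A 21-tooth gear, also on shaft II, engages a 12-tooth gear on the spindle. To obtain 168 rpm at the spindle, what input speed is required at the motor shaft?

Overall ratio R = 5 × 0.57143 = 2.8571.
Required input speed = output speed × R = 168 × 2.8571 = 480 rpm.

480 rpm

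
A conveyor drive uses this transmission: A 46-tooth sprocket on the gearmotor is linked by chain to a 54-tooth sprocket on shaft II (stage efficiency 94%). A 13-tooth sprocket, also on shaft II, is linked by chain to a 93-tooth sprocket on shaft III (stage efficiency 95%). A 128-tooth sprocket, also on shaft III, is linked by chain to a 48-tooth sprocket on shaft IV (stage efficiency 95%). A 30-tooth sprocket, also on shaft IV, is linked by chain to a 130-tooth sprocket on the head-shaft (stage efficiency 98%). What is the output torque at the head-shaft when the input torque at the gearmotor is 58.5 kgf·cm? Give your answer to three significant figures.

664 kgf·cm

Chain: ratio = 54/46 = 1.1739; torque at shaft II = 58.5 × 1.1739 × 0.94 = 64.553 kgf·cm.
Chain: ratio = 93/13 = 7.1538; torque at shaft III = 64.553 × 7.1538 × 0.95 = 438.72 kgf·cm.
Chain: ratio = 48/128 = 0.375; torque at shaft IV = 438.72 × 0.375 × 0.95 = 156.29 kgf·cm.
Chain: ratio = 130/30 = 4.3333; torque at the head-shaft = 156.29 × 4.3333 × 0.98 = 663.72 kgf·cm.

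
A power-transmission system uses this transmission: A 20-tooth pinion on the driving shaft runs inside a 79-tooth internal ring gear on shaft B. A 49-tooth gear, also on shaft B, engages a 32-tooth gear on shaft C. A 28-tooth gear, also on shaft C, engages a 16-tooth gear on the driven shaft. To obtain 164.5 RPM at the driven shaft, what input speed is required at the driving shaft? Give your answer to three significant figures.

242 RPM

Overall ratio R = 3.95 × 0.65306 × 0.57143 = 1.4741.
Required input speed = output speed × R = 164.5 × 1.4741 = 242.48 RPM.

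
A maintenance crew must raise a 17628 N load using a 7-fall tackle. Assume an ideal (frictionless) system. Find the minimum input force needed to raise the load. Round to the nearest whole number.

2518 N

Block-and-tackle MA = number of supporting rope parts = 7.
Effort = load / MA = 17628 / 7 = 2518.3 N.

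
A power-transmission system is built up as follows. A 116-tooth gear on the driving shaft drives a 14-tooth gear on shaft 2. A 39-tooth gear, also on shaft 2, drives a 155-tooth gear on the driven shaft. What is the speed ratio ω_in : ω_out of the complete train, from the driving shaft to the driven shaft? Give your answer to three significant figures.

Each stage contributes driven/driver: gear mesh 14/116 = 0.12069, gear mesh 155/39 = 3.9744.
Overall: 0.12069 × 3.9744 = 0.47966.

0.480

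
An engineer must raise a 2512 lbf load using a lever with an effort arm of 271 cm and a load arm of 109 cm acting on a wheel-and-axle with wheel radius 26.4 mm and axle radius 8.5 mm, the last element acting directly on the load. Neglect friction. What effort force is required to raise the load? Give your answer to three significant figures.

Lever MA = effort arm / load arm = 271/109 = 2.4862.
Wheel-and-axle MA = R/r = 26.4/8.5 = 3.1059.
Combined ideal MA = 2.4862 × 3.1059 = 7.722.
Effort = load / MA = 2512 / 7.722 = 325.31 lbf.

325 lbf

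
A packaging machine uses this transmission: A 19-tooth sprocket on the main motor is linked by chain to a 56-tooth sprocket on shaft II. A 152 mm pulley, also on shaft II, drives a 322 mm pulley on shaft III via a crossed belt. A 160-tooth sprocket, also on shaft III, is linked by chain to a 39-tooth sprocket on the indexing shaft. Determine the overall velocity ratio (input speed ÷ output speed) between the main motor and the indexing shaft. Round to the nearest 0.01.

1.52

Each stage contributes driven/driver: chain 56/19 = 2.9474, belt 322/152 = 2.1184, chain 39/160 = 0.24375.
Overall: 2.9474 × 2.1184 × 0.24375 = 1.5219.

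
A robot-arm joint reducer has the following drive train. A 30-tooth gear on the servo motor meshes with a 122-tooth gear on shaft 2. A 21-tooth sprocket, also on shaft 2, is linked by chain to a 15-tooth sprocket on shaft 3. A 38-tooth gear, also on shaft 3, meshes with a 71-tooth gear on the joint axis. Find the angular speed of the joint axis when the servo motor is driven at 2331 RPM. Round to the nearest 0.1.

429.5 RPM

Gear mesh: ratio = 122/30 = 4.0667, so shaft 2 turns at 2331 / 4.0667 = 573.2 RPM.
Chain: ratio = 15/21 = 0.71429, so shaft 3 turns at 573.2 / 0.71429 = 802.48 RPM.
Gear mesh: ratio = 71/38 = 1.8684, so the joint axis turns at 802.48 / 1.8684 = 429.49 RPM.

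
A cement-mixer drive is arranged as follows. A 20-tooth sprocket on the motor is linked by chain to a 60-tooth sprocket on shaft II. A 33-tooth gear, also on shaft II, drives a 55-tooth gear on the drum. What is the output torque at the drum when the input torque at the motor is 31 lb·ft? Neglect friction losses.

After the chain (60/20): 31 × 3 = 93 lb·ft
After the gear mesh (55/33): 93 × 1.6667 = 155 lb·ft

155 lb·ft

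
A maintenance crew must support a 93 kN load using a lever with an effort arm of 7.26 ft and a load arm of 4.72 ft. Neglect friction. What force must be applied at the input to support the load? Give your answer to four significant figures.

60.46 kN

Lever MA = effort arm / load arm = 7.26/4.72 = 1.5381.
Effort = load / MA = 93 / 1.5381 = 60.463 kN.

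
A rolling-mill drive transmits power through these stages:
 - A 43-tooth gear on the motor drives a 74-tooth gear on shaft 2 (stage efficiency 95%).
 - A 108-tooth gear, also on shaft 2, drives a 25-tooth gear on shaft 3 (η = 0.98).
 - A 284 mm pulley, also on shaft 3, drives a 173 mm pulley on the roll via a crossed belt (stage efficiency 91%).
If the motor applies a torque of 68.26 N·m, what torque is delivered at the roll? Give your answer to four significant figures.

Gear mesh: ratio = 74/43 = 1.7209; torque at shaft 2 = 68.26 × 1.7209 × 0.95 = 111.6 N·m.
Gear mesh: ratio = 25/108 = 0.23148; torque at shaft 3 = 111.6 × 0.23148 × 0.98 = 25.316 N·m.
Belt: ratio = 173/284 = 0.60915; torque at the roll = 25.316 × 0.60915 × 0.91 = 14.033 N·m.

14.03 N·m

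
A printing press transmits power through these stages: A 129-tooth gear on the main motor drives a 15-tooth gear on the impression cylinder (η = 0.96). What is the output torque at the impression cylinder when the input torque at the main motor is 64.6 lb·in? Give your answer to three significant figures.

Gear mesh: ratio = 15/129 = 0.11628; torque at the impression cylinder = 64.6 × 0.11628 × 0.96 = 7.2112 lb·in.

7.21 lb·in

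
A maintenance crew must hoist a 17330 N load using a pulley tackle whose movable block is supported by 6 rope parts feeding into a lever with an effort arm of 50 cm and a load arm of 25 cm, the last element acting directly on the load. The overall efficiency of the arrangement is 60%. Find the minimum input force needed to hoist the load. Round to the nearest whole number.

2407 N

Block-and-tackle MA = number of supporting rope parts = 6.
Lever MA = effort arm / load arm = 50/25 = 2.
Combined ideal MA = 6 × 2 = 12.
Actual MA = 12 × 0.60 = 7.2.
Effort = load / actual MA = 17330 / 7.2 = 2406.9 N.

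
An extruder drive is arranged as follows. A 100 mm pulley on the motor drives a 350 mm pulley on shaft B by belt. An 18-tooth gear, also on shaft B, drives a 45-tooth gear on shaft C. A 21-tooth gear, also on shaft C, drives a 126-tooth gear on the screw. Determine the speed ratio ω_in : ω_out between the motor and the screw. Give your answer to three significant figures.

52.5

Each stage contributes driven/driver: belt 350/100 = 3.5, gear mesh 45/18 = 2.5, gear mesh 126/21 = 6.
Overall: 3.5 × 2.5 × 6 = 52.5.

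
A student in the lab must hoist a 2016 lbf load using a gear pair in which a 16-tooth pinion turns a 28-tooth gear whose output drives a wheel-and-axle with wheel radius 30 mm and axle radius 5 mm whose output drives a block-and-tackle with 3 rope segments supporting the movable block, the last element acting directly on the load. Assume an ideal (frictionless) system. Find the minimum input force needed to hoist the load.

64 lbf

Gear pair MA = 28/16 = 1.75.
Wheel-and-axle MA = R/r = 30/5 = 6.
Block-and-tackle MA = number of supporting rope parts = 3.
Combined ideal MA = 1.75 × 6 × 3 = 31.5.
Effort = load / MA = 2016 / 31.5 = 64 lbf.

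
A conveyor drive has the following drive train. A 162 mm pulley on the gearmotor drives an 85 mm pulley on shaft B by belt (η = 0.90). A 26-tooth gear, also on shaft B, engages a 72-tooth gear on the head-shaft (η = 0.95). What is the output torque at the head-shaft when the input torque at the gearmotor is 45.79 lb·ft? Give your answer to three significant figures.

After the belt (85/162): 45.79 × 0.52469 × 0.90 = 21.623 lb·ft
After the gear mesh (72/26): 21.623 × 2.7692 × 0.95 = 56.885 lb·ft

56.9 lb·ft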